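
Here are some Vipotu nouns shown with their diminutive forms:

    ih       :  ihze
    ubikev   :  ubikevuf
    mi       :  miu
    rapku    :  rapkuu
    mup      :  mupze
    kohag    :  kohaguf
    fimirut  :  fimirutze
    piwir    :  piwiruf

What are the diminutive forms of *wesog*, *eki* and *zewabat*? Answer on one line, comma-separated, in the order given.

The alternation tracks the final sound of the stem — -ze when the stem ends in a voiceless consonant (*ih*, *mup*, *fimirut*); -uf when the stem ends in a voiced consonant (*ubikev*, *kohag*, *piwir*); -u when the stem ends in a vowel (*mi*, *rapku*).
*wesog* — final sound /g/ (a voiced consonant) → -uf → *wesoguf*.
Since the final sound of *eki* is /i/ (a vowel), it takes -u, giving *ekiu*.
Since the final sound of *zewabat* is /t/ (a voiceless consonant), it takes -ze, giving *zewabatze*.

wesoguf, ekiu, zewabatze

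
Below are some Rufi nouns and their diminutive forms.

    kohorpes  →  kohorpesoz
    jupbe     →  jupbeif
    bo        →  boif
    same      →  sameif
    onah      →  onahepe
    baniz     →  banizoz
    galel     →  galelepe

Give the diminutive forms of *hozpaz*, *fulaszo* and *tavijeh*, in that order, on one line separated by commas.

hozpazoz, fulaszoif, tavijehepe

Looking at the final sound of each stem: -oz when the stem ends in a sibilant (*kohorpes*, *baniz*); -epe when the stem ends in a non-sibilant consonant (*onah*, *galel*); -if when the stem ends in a vowel (*jupbe*, *bo*, *same*).
*hozpaz* — final sound /z/ (a sibilant) → -oz → *hozpazoz*.
The final sound of *fulaszo* is /o/, which is a vowel, so the suffix is -if, giving *fulaszoif*.
*tavijeh*: final sound = /h/, a non-sibilant consonant → -epe → *tavijehepe*.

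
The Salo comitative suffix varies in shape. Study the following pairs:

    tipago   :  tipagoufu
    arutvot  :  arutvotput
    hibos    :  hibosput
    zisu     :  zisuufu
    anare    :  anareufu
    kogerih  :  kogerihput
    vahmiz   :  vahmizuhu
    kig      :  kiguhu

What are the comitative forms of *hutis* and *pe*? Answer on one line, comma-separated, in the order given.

hutisput, peufu

Looking at the final sound of each stem: -put when the stem ends in a voiceless consonant (*arutvot*, *hibos*, *kogerih*); -uhu when the stem ends in a voiced consonant (*vahmiz*, *kig*); -ufu when the stem ends in a vowel (*tipago*, *zisu*, *anare*).
The final sound of *hutis* is /s/, which is a voiceless consonant, so the suffix is -put, giving *hutisput*.
Since the final sound of *pe* is /e/ (a vowel), it takes -ufu, giving *peufu*.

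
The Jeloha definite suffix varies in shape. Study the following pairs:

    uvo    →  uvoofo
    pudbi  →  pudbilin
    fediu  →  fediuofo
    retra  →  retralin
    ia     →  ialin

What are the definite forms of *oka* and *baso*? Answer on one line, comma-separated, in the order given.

okalin, basoofo

Looking at the last vowel of each stem: -ofo when the last vowel of the stem is a rounded vowel (*uvo*, *fediu*); -lin when the last vowel of the stem is an unrounded vowel (*pudbi*, *retra*, *ia*).
*oka*: last vowel = /a/, an unrounded vowel → -lin → *okalin*.
Since the last vowel of *baso* is /o/ (a rounded vowel), it takes -ofo, giving *basoofo*.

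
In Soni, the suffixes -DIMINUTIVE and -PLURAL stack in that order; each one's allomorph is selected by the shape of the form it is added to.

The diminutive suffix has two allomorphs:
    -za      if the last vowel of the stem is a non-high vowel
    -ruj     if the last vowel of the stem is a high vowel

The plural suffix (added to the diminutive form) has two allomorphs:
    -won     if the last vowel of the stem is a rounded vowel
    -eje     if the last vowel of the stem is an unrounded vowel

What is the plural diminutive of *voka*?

*voka* — last vowel /a/ (a non-high vowel) → -za → *vokaza*.
The last vowel of the diminutive form *vokaza* is /a/, which is an unrounded vowel, so the plural suffix is -eje, giving *vokazaeje*.

vokazaeje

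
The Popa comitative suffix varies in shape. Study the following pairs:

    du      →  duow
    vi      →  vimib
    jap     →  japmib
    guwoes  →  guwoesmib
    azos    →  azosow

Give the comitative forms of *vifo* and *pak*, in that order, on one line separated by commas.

Looking at the last vowel of each stem: -ow when the last vowel of the stem is a rounded vowel (*du*, *azos*); -mib when the last vowel of the stem is an unrounded vowel (*vi*, *jap*, *guwoes*).
The last vowel of *vifo* is /o/, which is a rounded vowel, so the suffix is -ow, giving *vifoow*.
*pak* — last vowel /a/ (an unrounded vowel) → -mib → *pakmib*.

vifoow, pakmib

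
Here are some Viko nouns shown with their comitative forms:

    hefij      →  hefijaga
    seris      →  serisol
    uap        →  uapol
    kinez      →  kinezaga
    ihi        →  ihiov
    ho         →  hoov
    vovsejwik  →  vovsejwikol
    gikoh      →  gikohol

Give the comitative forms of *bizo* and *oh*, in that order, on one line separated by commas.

bizoov, ohol

The alternation tracks the final sound of the stem — -ol when the stem ends in a voiceless consonant (*seris*, *uap*, *vovsejwik*, *gikoh*); -aga when the stem ends in a voiced consonant (*hefij*, *kinez*); -ov when the stem ends in a vowel (*ihi*, *ho*).
*bizo* — final sound /o/ (a vowel) → -ov → *bizoov*.
*oh*: final sound = /h/, a voiceless consonant → -ol → *ohol*.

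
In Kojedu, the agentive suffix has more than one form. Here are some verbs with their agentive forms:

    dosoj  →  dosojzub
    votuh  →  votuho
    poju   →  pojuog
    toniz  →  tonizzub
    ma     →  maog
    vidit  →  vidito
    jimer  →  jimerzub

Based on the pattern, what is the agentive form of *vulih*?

vuliho

Looking at the final sound of each stem: -o when the stem ends in a voiceless consonant (*votuh*, *vidit*); -zub when the stem ends in a voiced consonant (*dosoj*, *toniz*, *jimer*); -og when the stem ends in a vowel (*poju*, *ma*).
*vulih* — final sound /h/ (a voiceless consonant) → -o → *vuliho*.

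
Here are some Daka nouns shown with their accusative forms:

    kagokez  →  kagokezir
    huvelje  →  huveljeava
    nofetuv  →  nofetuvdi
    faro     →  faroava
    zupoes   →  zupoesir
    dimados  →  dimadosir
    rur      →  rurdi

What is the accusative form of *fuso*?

The suffix is conditioned by the final sound: -ir when the stem ends in a sibilant (*kagokez*, *zupoes*, *dimados*); -di when the stem ends in a non-sibilant consonant (*nofetuv*, *rur*); -ava when the stem ends in a vowel (*huvelje*, *faro*).
The final sound of *fuso* is /o/, which is a vowel, so the suffix is -ava, giving *fusoava*.

fusoava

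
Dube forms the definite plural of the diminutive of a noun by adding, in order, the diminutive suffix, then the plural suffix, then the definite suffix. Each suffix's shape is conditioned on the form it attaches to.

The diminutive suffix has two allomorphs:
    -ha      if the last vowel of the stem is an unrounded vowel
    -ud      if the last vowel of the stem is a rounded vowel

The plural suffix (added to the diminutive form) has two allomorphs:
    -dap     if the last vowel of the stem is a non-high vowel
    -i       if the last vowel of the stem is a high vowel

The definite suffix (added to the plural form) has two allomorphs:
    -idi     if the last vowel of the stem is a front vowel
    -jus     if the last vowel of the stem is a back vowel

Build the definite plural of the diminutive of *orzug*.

orzugudiidi

The last vowel of *orzug* is /u/, which is a rounded vowel, so the diminutive suffix is -ud, giving *orzugud*.
The diminutive form *orzugud*: last vowel = /u/, a high vowel → -i → *orzugudi*.
The plural form *orzugudi* — last vowel /i/ (a front vowel) → -idi → *orzugudiidi*.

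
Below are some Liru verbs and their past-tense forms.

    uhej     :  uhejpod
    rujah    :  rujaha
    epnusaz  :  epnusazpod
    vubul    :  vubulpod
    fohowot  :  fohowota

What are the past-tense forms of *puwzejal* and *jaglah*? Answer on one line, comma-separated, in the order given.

puwzejalpod, jaglaha

The pattern is voicing of the final consonant: -a when the stem ends in a voiceless consonant (*rujah*, *fohowot*); -pod when the stem ends in a voiced consonant (*uhej*, *epnusaz*, *vubul*).
The final consonant of *puwzejal* is /l/, which is voiced, so the suffix is -pod, giving *puwzejalpod*.
*jaglah* — final consonant /h/ (voiceless) → -a → *jaglaha*.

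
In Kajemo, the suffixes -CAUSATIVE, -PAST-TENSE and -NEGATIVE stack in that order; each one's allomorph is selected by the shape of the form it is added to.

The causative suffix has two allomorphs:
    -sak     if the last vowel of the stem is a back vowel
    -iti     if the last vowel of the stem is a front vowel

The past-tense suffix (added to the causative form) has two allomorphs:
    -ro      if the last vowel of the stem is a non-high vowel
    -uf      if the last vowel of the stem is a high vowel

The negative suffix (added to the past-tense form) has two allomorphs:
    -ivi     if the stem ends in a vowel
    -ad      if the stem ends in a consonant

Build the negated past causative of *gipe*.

gipeitiufad

*gipe* — last vowel /e/ (a front vowel) → -iti → *gipeiti*.
The causative form *gipeiti*: last vowel = /i/, a high vowel → -uf → *gipeitiuf*.
The final sound of the past-tense form *gipeitiuf* is /f/, which is a consonant, so the negative suffix is -ad, giving *gipeitiufad*.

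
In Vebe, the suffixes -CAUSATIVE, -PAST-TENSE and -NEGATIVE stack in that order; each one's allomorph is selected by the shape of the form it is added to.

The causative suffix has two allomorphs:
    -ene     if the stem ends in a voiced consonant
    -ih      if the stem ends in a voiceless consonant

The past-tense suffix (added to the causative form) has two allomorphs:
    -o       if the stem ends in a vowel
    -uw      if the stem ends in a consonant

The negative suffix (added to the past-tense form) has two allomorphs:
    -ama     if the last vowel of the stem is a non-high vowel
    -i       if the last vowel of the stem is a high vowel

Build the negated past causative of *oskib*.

The final consonant of *oskib* is /b/, which is voiced, so the causative suffix is -ene, giving *oskibene*.
The final sound of the causative form *oskibene* is /e/, which is a vowel, so the past-tense suffix is -o, giving *oskibeneo*.
The last vowel of the past-tense form *oskibeneo* is /o/, which is a non-high vowel, so the negative suffix is -ama, giving *oskibeneoama*.

oskibeneoama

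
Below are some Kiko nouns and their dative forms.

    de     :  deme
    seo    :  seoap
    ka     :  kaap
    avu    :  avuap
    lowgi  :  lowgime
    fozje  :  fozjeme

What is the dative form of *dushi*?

The alternation tracks the last vowel of the stem — -me when the last vowel of the stem is a front vowel (*de*, *lowgi*, *fozje*); -ap when the last vowel of the stem is a back vowel (*seo*, *ka*, *avu*).
*dushi* — last vowel /i/ (a front vowel) → -me → *dushime*.

dushime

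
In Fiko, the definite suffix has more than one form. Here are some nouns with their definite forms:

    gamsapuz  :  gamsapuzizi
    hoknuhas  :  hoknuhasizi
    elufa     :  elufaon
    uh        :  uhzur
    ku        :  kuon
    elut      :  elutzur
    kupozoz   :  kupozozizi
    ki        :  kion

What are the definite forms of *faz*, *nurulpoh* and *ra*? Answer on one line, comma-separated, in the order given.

fazizi, nurulpohzur, raon

The pattern is sibilance of the final sound: -izi when the stem ends in a sibilant (*gamsapuz*, *hoknuhas*, *kupozoz*); -zur when the stem ends in a non-sibilant consonant (*uh*, *elut*); -on when the stem ends in a vowel (*elufa*, *ku*, *ki*).
*faz* — final sound /z/ (a sibilant) → -izi → *fazizi*.
*nurulpoh* — final sound /h/ (a non-sibilant consonant) → -zur → *nurulpohzur*.
Since the final sound of *ra* is /a/ (a vowel), it takes -on, giving *raon*.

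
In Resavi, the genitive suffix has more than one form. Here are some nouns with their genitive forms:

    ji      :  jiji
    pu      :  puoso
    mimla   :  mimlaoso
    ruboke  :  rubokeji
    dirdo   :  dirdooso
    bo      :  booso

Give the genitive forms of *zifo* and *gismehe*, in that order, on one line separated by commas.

The pattern is front/back vowel harmony: -ji when the last vowel of the stem is a front vowel (*ji*, *ruboke*); -oso when the last vowel of the stem is a back vowel (*pu*, *mimla*, *dirdo*, *bo*).
*zifo* — last vowel /o/ (a back vowel) → -oso → *zifooso*.
The last vowel of *gismehe* is /e/, which is a front vowel, so the suffix is -ji, giving *gismeheji*.

zifooso, gismeheji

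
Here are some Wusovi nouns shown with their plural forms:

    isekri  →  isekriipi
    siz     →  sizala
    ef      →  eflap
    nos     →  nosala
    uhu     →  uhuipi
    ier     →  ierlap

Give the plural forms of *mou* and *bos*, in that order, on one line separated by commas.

mouipi, bosala

The suffix is conditioned by the final sound: -ala when the stem ends in a sibilant (*siz*, *nos*); -lap when the stem ends in a non-sibilant consonant (*ef*, *ier*); -ipi when the stem ends in a vowel (*isekri*, *uhu*).
*mou*: final sound = /u/, a vowel → -ipi → *mouipi*.
*bos* — final sound /s/ (a sibilant) → -ala → *bosala*.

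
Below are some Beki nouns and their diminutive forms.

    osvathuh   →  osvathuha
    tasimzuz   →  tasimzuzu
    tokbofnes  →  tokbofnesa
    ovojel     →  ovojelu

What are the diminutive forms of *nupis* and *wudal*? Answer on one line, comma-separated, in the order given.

The suffix is conditioned by the final consonant: -a when the stem ends in a voiceless consonant (*osvathuh*, *tokbofnes*); -u when the stem ends in a voiced consonant (*tasimzuz*, *ovojel*).
Since the final consonant of *nupis* is /s/ (voiceless), it takes -a, giving *nupisa*.
*wudal* — final consonant /l/ (voiced) → -u → *wudalu*.

nupisa, wudalu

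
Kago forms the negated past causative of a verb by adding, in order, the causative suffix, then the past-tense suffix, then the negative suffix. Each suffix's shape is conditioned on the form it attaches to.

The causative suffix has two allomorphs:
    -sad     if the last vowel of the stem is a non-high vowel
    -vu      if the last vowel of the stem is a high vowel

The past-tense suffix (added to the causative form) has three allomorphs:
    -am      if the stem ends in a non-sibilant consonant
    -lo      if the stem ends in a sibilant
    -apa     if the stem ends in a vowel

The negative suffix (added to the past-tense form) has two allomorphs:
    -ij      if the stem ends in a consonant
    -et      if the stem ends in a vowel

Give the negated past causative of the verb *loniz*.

lonizvuapaet

*loniz*: last vowel = /i/, a high vowel → -vu → *lonizvu*.
The causative form *lonizvu* — final sound /u/ (a vowel) → -apa → *lonizvuapa*.
The final sound of the past-tense form *lonizvuapa* is /a/, which is a vowel, so the negative suffix is -et, giving *lonizvuapaet*.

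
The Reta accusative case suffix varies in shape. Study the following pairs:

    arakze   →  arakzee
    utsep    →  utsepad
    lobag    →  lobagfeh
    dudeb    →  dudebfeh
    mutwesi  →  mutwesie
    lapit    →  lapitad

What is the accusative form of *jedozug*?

Looking at the final sound of each stem: -ad when the stem ends in a voiceless consonant (*utsep*, *lapit*); -feh when the stem ends in a voiced consonant (*lobag*, *dudeb*); -e when the stem ends in a vowel (*arakze*, *mutwesi*).
The final sound of *jedozug* is /g/, which is a voiced consonant, so the suffix is -feh, giving *jedozugfeh*.

jedozugfeh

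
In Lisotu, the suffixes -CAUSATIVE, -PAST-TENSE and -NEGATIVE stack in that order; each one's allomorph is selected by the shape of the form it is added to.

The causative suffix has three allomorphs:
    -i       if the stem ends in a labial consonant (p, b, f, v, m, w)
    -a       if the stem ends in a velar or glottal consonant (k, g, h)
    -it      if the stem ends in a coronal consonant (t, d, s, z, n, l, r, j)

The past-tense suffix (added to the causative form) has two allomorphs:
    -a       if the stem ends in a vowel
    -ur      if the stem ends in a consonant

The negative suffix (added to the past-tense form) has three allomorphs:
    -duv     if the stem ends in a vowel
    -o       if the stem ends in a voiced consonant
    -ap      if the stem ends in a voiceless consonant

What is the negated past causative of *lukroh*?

lukrohaaduv

The final consonant of *lukroh* is /h/, which is velar/glottal, so the causative suffix is -a, giving *lukroha*.
Since the final sound of the causative form *lukroha* is /a/ (a vowel), it takes -a, giving *lukrohaa*.
The final sound of the past-tense form *lukrohaa* is /a/, which is a vowel, so the negative suffix is -duv, giving *lukrohaaduv*.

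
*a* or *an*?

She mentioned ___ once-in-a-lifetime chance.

The indefinite article is chosen by the initial *sound* of the following word, not its spelling.
*once-in-a-lifetime* begins with the sound /wʌ/ (*once* pronounced with initial /w/) — a consonant sound.
So the article is *a*: She mentioned a once-in-a-lifetime chance.

a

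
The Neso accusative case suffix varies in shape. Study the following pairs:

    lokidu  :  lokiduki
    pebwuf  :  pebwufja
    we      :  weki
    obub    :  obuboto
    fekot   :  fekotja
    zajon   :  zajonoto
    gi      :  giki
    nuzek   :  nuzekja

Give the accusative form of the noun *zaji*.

zajiki

The pattern is voicing of the final sound: -ja when the stem ends in a voiceless consonant (*pebwuf*, *fekot*, *nuzek*); -oto when the stem ends in a voiced consonant (*obub*, *zajon*); -ki when the stem ends in a vowel (*lokidu*, *we*, *gi*).
*zaji*: final sound = /i/, a vowel → -ki → *zajiki*.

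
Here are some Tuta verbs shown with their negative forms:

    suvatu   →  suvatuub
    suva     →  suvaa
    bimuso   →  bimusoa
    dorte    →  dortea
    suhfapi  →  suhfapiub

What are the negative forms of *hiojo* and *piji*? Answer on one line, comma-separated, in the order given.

hiojoa, pijiub

The alternation tracks the last vowel of the stem — -ub when the last vowel of the stem is a high vowel (*suvatu*, *suhfapi*); -a when the last vowel of the stem is a non-high vowel (*suva*, *bimuso*, *dorte*).
*hiojo*: last vowel = /o/, a non-high vowel → -a → *hiojoa*.
Since the last vowel of *piji* is /i/ (a high vowel), it takes -ub, giving *pijiub*.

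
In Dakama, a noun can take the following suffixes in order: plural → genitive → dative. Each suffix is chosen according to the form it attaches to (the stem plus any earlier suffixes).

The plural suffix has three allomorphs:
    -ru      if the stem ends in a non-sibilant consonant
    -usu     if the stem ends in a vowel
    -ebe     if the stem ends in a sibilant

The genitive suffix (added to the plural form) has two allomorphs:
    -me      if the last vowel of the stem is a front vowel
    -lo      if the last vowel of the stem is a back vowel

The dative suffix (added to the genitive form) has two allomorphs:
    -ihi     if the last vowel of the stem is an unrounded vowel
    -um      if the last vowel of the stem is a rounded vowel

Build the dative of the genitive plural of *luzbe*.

luzbeusuloum

*luzbe* — final sound /e/ (a vowel) → -usu → *luzbeusu*.
The plural form *luzbeusu* — last vowel /u/ (a back vowel) → -lo → *luzbeusulo*.
The genitive form *luzbeusulo* — last vowel /o/ (a rounded vowel) → -um → *luzbeusuloum*.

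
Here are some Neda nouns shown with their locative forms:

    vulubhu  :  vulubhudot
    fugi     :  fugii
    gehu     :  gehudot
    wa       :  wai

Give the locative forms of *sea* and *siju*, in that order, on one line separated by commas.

The alternation tracks the last vowel of the stem — -dot when the last vowel of the stem is a rounded vowel (*vulubhu*, *gehu*); -i when the last vowel of the stem is an unrounded vowel (*fugi*, *wa*).
*sea* — last vowel /a/ (an unrounded vowel) → -i → *seai*.
Since the last vowel of *siju* is /u/ (a rounded vowel), it takes -dot, giving *sijudot*.

seai, sijudot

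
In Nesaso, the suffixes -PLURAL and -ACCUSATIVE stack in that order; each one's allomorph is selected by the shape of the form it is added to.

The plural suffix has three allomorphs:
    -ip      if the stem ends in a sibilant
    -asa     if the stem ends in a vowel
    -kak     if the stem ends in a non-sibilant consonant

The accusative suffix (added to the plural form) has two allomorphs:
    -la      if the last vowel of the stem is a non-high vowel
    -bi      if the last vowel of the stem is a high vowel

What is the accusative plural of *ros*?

*ros* — final sound /s/ (a sibilant) → -ip → *rosip*.
The plural form *rosip* — last vowel /i/ (a high vowel) → -bi → *rosipbi*.

rosipbi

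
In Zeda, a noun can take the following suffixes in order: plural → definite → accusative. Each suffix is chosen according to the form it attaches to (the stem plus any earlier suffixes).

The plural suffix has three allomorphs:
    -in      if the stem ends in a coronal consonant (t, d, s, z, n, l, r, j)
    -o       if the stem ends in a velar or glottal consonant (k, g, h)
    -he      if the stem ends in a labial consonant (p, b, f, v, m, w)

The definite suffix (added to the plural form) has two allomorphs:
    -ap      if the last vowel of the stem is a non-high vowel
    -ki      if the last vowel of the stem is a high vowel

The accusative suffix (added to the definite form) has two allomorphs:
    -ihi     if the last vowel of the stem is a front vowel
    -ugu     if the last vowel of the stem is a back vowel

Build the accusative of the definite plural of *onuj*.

*onuj* — final consonant /j/ (coronal) → -in → *onujin*.
The last vowel of the plural form *onujin* is /i/, which is a high vowel, so the definite suffix is -ki, giving *onujinki*.
The last vowel of the definite form *onujinki* is /i/, which is a front vowel, so the accusative suffix is -ihi, giving *onujinkiihi*.

onujinkiihi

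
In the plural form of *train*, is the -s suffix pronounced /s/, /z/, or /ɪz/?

/z/

The stem *train* ends in a voiced non-sibilant sound.
The plural suffix surfaces as /ɪz/ after sibilants, /s/ after other voiceless consonants, and /z/ after other voiced sounds.
So the plural -s on *train* is pronounced /z/.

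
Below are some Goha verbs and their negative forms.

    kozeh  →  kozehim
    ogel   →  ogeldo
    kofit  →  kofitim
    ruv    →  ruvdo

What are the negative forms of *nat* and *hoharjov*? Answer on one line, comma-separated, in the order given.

natim, hoharjovdo

The alternation tracks the final consonant of the stem — -im when the stem ends in a voiceless consonant (*kozeh*, *kofit*); -do when the stem ends in a voiced consonant (*ogel*, *ruv*).
*nat*: final consonant = /t/, voiceless → -im → *natim*.
The final consonant of *hoharjov* is /v/, which is voiced, so the suffix is -do, giving *hoharjovdo*.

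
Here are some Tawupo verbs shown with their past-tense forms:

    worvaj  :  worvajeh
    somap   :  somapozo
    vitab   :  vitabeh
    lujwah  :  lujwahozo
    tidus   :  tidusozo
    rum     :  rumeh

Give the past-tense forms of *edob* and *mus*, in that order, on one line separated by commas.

The alternation tracks the final consonant of the stem — -ozo when the stem ends in a voiceless consonant (*somap*, *lujwah*, *tidus*); -eh when the stem ends in a voiced consonant (*worvaj*, *vitab*, *rum*).
Since the final consonant of *edob* is /b/ (voiced), it takes -eh, giving *edobeh*.
The final consonant of *mus* is /s/, which is voiceless, so the suffix is -ozo, giving *musozo*.

edobeh, musozo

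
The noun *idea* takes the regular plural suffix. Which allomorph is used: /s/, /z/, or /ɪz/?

The stem *idea* ends in a voiced non-sibilant sound.
The plural suffix surfaces as /ɪz/ after sibilants, /s/ after other voiceless consonants, and /z/ after other voiced sounds.
So the plural -s on *idea* is pronounced /z/.

/z/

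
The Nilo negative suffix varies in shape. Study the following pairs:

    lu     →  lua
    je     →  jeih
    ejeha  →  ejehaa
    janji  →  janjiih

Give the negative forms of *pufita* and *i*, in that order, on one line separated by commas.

The alternation tracks the last vowel of the stem — -ih when the last vowel of the stem is a front vowel (*je*, *janji*); -a when the last vowel of the stem is a back vowel (*lu*, *ejeha*).
Since the last vowel of *pufita* is /a/ (a back vowel), it takes -a, giving *pufitaa*.
*i*: last vowel = /i/, a front vowel → -ih → *iih*.

pufitaa, iih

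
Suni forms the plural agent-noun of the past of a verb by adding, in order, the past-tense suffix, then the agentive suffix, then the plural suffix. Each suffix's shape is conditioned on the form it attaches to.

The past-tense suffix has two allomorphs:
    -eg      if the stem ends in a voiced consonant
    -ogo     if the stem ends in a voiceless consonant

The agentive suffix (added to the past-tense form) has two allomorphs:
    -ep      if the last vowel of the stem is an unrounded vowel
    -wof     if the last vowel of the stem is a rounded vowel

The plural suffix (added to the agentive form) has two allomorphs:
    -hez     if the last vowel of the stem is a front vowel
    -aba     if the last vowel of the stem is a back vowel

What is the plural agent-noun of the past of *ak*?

The final consonant of *ak* is /k/, which is voiceless, so the past-tense suffix is -ogo, giving *akogo*.
The past-tense form *akogo* — last vowel /o/ (a rounded vowel) → -wof → *akogowof*.
Since the last vowel of the agentive form *akogowof* is /o/ (a back vowel), it takes -aba, giving *akogowofaba*.

akogowofaba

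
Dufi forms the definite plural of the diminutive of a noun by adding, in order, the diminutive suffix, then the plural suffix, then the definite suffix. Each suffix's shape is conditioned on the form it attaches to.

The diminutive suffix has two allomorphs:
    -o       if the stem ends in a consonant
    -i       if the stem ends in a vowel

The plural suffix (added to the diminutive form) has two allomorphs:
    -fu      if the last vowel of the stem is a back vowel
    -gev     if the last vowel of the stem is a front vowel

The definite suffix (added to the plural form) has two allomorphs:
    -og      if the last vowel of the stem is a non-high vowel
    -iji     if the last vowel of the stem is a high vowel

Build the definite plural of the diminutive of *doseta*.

*doseta*: final sound = /a/, a vowel → -i → *dosetai*.
The diminutive form *dosetai* — last vowel /i/ (a front vowel) → -gev → *dosetaigev*.
The plural form *dosetaigev* — last vowel /e/ (a non-high vowel) → -og → *dosetaigevog*.

dosetaigevog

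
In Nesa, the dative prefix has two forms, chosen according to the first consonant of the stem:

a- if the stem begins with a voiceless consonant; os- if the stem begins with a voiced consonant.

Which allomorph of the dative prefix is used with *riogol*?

os-

The first consonant of *riogol* is /r/, which is voiced, so the prefix is os-.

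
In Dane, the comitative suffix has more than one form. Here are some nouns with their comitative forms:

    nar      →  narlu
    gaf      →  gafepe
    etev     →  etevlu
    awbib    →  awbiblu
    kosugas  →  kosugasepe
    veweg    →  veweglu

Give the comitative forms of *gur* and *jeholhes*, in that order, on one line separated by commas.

The pattern is voicing of the final consonant: -epe when the stem ends in a voiceless consonant (*gaf*, *kosugas*); -lu when the stem ends in a voiced consonant (*nar*, *etev*, *awbib*, *veweg*).
The final consonant of *gur* is /r/, which is voiced, so the suffix is -lu, giving *gurlu*.
The final consonant of *jeholhes* is /s/, which is voiceless, so the suffix is -epe, giving *jeholhesepe*.

gurlu, jeholhesepe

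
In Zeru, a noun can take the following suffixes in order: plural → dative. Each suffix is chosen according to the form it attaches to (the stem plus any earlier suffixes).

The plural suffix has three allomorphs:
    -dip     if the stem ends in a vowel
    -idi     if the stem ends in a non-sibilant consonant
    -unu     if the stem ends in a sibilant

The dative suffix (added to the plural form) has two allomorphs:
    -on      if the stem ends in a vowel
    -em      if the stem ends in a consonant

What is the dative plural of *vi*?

vidipem

*vi* — final sound /i/ (a vowel) → -dip → *vidip*.
The plural form *vidip* — final sound /p/ (a consonant) → -em → *vidipem*.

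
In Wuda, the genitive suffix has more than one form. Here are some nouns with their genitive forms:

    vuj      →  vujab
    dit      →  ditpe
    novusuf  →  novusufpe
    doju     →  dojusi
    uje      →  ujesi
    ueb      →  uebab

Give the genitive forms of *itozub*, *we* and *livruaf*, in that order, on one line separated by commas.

The suffix is conditioned by the final sound: -pe when the stem ends in a voiceless consonant (*dit*, *novusuf*); -ab when the stem ends in a voiced consonant (*vuj*, *ueb*); -si when the stem ends in a vowel (*doju*, *uje*).
The final sound of *itozub* is /b/, which is a voiced consonant, so the suffix is -ab, giving *itozubab*.
*we*: final sound = /e/, a vowel → -si → *wesi*.
*livruaf* — final sound /f/ (a voiceless consonant) → -pe → *livruafpe*.

itozubab, wesi, livruafpe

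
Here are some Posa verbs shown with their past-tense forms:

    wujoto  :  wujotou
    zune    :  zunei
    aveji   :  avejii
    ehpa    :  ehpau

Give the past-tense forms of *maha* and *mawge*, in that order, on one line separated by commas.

mahau, mawgei

Looking at the last vowel of each stem: -i when the last vowel of the stem is a front vowel (*zune*, *aveji*); -u when the last vowel of the stem is a back vowel (*wujoto*, *ehpa*).
*maha* — last vowel /a/ (a back vowel) → -u → *mahau*.
*mawge*: last vowel = /e/, a front vowel → -i → *mawgei*.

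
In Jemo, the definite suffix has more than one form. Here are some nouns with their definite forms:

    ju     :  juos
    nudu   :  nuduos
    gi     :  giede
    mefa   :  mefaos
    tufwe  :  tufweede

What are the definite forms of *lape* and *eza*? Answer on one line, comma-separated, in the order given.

lapeede, ezaos

The suffix is conditioned by the last vowel: -ede when the last vowel of the stem is a front vowel (*gi*, *tufwe*); -os when the last vowel of the stem is a back vowel (*ju*, *nudu*, *mefa*).
The last vowel of *lape* is /e/, which is a front vowel, so the suffix is -ede, giving *lapeede*.
*eza* — last vowel /a/ (a back vowel) → -os → *ezaos*.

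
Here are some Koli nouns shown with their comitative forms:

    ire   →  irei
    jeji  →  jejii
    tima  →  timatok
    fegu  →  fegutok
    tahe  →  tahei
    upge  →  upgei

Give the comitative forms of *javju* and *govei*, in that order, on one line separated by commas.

javjutok, goveii

The pattern is front/back vowel harmony: -i when the last vowel of the stem is a front vowel (*ire*, *jeji*, *tahe*, *upge*); -tok when the last vowel of the stem is a back vowel (*tima*, *fegu*).
The last vowel of *javju* is /u/, which is a back vowel, so the suffix is -tok, giving *javjutok*.
*govei*: last vowel = /i/, a front vowel → -i → *goveii*.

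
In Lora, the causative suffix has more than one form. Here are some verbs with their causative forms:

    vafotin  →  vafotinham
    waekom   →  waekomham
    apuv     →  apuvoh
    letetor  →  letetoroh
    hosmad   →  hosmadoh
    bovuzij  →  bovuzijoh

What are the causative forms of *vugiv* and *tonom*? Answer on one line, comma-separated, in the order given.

vugivoh, tonomham

Looking at the final consonant of each stem: -ham when the stem ends in a nasal (*vafotin*, *waekom*); -oh when the stem ends in a non-nasal consonant (*apuv*, *letetor*, *hosmad*, *bovuzij*).
*vugiv* — final consonant /v/ (non-nasal) → -oh → *vugivoh*.
Since the final consonant of *tonom* is /m/ (a nasal), it takes -ham, giving *tonomham*.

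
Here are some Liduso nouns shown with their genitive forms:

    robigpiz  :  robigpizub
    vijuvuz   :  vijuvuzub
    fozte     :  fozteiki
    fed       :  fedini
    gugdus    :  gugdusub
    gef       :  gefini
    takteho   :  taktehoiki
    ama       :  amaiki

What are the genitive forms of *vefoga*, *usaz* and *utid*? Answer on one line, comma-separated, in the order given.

The alternation tracks the final sound of the stem — -ub when the stem ends in a sibilant (*robigpiz*, *vijuvuz*, *gugdus*); -ini when the stem ends in a non-sibilant consonant (*fed*, *gef*); -iki when the stem ends in a vowel (*fozte*, *takteho*, *ama*).
The final sound of *vefoga* is /a/, which is a vowel, so the suffix is -iki, giving *vefogaiki*.
*usaz* — final sound /z/ (a sibilant) → -ub → *usazub*.
Since the final sound of *utid* is /d/ (a non-sibilant consonant), it takes -ini, giving *utidini*.

vefogaiki, usazub, utidini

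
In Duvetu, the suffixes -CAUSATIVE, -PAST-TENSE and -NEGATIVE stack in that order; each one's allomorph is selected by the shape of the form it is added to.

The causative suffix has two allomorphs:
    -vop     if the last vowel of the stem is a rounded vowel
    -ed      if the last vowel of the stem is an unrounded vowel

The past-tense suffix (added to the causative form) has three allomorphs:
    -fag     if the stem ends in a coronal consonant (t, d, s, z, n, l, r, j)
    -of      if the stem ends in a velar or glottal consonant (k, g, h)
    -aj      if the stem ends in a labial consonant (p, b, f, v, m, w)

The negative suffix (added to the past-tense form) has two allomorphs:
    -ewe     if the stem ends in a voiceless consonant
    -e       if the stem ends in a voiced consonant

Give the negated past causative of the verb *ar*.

aredfage

*ar*: last vowel = /a/, an unrounded vowel → -ed → *ared*.
The final consonant of the causative form *ared* is /d/, which is coronal, so the past-tense suffix is -fag, giving *aredfag*.
The past-tense form *aredfag* — final consonant /g/ (voiced) → -e → *aredfage*.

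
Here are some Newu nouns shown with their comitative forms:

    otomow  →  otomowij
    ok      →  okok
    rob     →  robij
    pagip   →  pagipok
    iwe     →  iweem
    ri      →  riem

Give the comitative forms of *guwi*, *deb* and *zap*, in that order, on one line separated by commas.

guwiem, debij, zapok

The alternation tracks the final sound of the stem — -ok when the stem ends in a voiceless consonant (*ok*, *pagip*); -ij when the stem ends in a voiced consonant (*otomow*, *rob*); -em when the stem ends in a vowel (*iwe*, *ri*).
*guwi*: final sound = /i/, a vowel → -em → *guwiem*.
The final sound of *deb* is /b/, which is a voiced consonant, so the suffix is -ij, giving *debij*.
The final sound of *zap* is /p/, which is a voiceless consonant, so the suffix is -ok, giving *zapok*.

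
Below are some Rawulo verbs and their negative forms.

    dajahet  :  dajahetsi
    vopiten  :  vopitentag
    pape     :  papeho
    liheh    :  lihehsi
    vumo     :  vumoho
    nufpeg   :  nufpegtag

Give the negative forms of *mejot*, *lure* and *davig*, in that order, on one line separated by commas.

The pattern is voicing of the final sound: -si when the stem ends in a voiceless consonant (*dajahet*, *liheh*); -tag when the stem ends in a voiced consonant (*vopiten*, *nufpeg*); -ho when the stem ends in a vowel (*pape*, *vumo*).
*mejot*: final sound = /t/, a voiceless consonant → -si → *mejotsi*.
*lure* — final sound /e/ (a vowel) → -ho → *lureho*.
*davig* — final sound /g/ (a voiced consonant) → -tag → *davigtag*.

mejotsi, lureho, davigtag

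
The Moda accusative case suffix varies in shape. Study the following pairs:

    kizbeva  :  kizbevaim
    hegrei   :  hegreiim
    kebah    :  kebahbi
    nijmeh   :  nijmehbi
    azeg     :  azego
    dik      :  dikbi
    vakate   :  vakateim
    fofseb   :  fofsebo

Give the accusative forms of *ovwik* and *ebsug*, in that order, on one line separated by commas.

The suffix is conditioned by the final sound: -bi when the stem ends in a voiceless consonant (*kebah*, *nijmeh*, *dik*); -o when the stem ends in a voiced consonant (*azeg*, *fofseb*); -im when the stem ends in a vowel (*kizbeva*, *hegrei*, *vakate*).
Since the final sound of *ovwik* is /k/ (a voiceless consonant), it takes -bi, giving *ovwikbi*.
Since the final sound of *ebsug* is /g/ (a voiced consonant), it takes -o, giving *ebsugo*.

ovwikbi, ebsugo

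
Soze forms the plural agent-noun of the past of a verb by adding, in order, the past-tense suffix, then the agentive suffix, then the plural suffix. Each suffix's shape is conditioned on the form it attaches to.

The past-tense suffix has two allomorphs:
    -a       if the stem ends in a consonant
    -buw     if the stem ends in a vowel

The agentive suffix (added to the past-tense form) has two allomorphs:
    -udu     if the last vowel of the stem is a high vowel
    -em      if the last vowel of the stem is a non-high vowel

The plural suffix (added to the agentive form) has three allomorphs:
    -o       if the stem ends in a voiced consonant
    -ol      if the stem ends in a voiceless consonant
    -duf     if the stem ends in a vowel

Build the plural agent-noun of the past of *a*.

abuwududuf

The final sound of *a* is /a/, which is a vowel, so the past-tense suffix is -buw, giving *abuw*.
The past-tense form *abuw* — last vowel /u/ (a high vowel) → -udu → *abuwudu*.
Since the final sound of the agentive form *abuwudu* is /u/ (a vowel), it takes -duf, giving *abuwududuf*.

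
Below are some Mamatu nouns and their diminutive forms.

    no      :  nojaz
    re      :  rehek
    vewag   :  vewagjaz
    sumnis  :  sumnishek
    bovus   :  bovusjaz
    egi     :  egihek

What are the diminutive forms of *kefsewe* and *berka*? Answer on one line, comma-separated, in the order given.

Looking at the last vowel of each stem: -hek when the last vowel of the stem is a front vowel (*re*, *sumnis*, *egi*); -jaz when the last vowel of the stem is a back vowel (*no*, *vewag*, *bovus*).
*kefsewe* — last vowel /e/ (a front vowel) → -hek → *kefsewehek*.
The last vowel of *berka* is /a/, which is a back vowel, so the suffix is -jaz, giving *berkajaz*.

kefsewehek, berkajaz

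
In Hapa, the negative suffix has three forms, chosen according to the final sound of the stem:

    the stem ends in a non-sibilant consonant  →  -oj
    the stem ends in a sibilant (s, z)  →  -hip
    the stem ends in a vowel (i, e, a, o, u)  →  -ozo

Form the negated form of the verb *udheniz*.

udhenizhip

The final sound of *udheniz* is /z/, which is a sibilant, so the suffix is -hip, giving *udhenizhip*.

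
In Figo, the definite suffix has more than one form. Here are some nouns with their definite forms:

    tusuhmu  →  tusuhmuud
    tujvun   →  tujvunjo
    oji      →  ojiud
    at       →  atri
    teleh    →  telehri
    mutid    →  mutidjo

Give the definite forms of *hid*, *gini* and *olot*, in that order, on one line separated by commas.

hidjo, giniud, olotri

The suffix is conditioned by the final sound: -ri when the stem ends in a voiceless consonant (*at*, *teleh*); -jo when the stem ends in a voiced consonant (*tujvun*, *mutid*); -ud when the stem ends in a vowel (*tusuhmu*, *oji*).
*hid* — final sound /d/ (a voiced consonant) → -jo → *hidjo*.
Since the final sound of *gini* is /i/ (a vowel), it takes -ud, giving *giniud*.
*olot* — final sound /t/ (a voiceless consonant) → -ri → *olotri*.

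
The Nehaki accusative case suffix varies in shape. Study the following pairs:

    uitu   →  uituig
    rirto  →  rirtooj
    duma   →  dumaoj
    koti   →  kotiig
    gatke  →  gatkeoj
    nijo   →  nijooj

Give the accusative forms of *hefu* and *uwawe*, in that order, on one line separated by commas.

hefuig, uwaweoj

Looking at the last vowel of each stem: -ig when the last vowel of the stem is a high vowel (*uitu*, *koti*); -oj when the last vowel of the stem is a non-high vowel (*rirto*, *duma*, *gatke*, *nijo*).
*hefu* — last vowel /u/ (a high vowel) → -ig → *hefuig*.
Since the last vowel of *uwawe* is /e/ (a non-high vowel), it takes -oj, giving *uwaweoj*.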